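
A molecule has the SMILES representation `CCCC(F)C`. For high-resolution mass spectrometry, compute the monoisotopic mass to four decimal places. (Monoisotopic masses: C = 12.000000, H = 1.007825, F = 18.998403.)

Atom tally by fragment:
  CH3 → C:1 H:3
  CH2 → C:1 H:2
  CH2 → C:1 H:2
  CH(F) → C:1 H:1 F:1
  CH3 → C:1 H:3
Element totals:
  C: 5
  H: 11
  F: 1
Molecular formula: C5H11F.
  M = 5(12.0) + 11(1.007825) + 18.998403
    = 60.000000 + 11.086075 + 18.998403 = 90.084478

90.0845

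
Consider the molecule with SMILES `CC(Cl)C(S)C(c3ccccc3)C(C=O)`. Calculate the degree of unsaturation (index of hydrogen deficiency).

5

Atom tally by fragment:
  CH3 → C:1 H:3
  CH(Cl) → C:1 H:1 Cl:1
  CH(SH) → C:1 H:2 S:1
  CH(C6H5) → C:7 H:6
  CH2CHO → C:2 H:3 O:1
Element totals:
  C: 12
  H: 15
  Cl: 1
  O: 1
  S: 1
Molecular formula: C12H15ClOS.
DoU = (2C + 2 + N − H − X) / 2 = (2·12 + 2 + 0 − 15 − 1) / 2 = 5.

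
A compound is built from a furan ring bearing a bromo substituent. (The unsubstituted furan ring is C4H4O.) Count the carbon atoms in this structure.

Atom tally by fragment:
  furan ring core → C:4 H:4 O:1
  (− 1 ring H displaced by substituents)
  + Br → Br:1
Element totals:
  C: 4
  H: 3
  Br: 1
  O: 1

4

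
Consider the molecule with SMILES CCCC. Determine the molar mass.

Atom tally by fragment:
  CH3 → C:1 H:3
  CH2 → C:1 H:2
  CH2 → C:1 H:2
  CH3 → C:1 H:3
Element totals:
  C: 4
  H: 10
Molecular formula: C4H10.
  M = 4(12.011) + 10(1.008)
    = 48.044 + 10.080 = 58.124

58.12 g/mol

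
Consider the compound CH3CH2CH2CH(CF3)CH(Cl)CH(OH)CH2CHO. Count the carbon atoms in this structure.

Atom tally by fragment:
  CH3 → C:1 H:3
  CH2 → C:1 H:2
  CH2 → C:1 H:2
  CH(CF3) → C:2 H:1 F:3
  CH(Cl) → C:1 H:1 Cl:1
  CH(OH) → C:1 H:2 O:1
  CH2CHO → C:2 H:3 O:1
Element totals:
  C: 9
  H: 14
  Cl: 1
  F: 3
  O: 2

9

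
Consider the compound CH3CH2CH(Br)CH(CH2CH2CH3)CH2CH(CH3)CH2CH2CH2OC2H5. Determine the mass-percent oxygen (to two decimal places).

5.21%

Atom tally by fragment:
  CH3 → C:1 H:3
  CH2 → C:1 H:2
  CH(Br) → C:1 H:1 Br:1
  CH(CH2CH2CH3) → C:4 H:8
  CH2 → C:1 H:2
  CH(CH3) → C:2 H:4
  CH2 → C:1 H:2
  CH2 → C:1 H:2
  CH2OC2H5 → C:3 H:7 O:1
Element totals:
  C: 15
  H: 31
  Br: 1
  O: 1
Molecular formula: C15H31BrO.
Molar mass = 307.316 g/mol.
Mass from O: 1 × 15.999 = 15.999 g/mol.
%O = 15.999 / 307.316 × 100 = 5.21%.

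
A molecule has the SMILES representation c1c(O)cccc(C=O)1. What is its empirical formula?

C7H6O2

Atom tally by fragment:
  benzene ring core → C:6 H:6
  (− 2 ring H displaced by substituents)
  + OH → O:1 H:1
  + CHO → C:1 H:1 O:1
Element totals:
  C: 7
  H: 6
  O: 2
Molecular formula: C7H6O2.
gcd of subscripts (7, 6, 2) = 1, so the empirical formula equals the molecular formula.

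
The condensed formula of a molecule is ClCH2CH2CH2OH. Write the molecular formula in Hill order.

C3H7ClO

Atom tally by fragment:
  ClCH2 → C:1 H:2 Cl:1
  CH2CH2OH → C:2 H:5 O:1
Element totals:
  C: 3
  H: 7
  Cl: 1
  O: 1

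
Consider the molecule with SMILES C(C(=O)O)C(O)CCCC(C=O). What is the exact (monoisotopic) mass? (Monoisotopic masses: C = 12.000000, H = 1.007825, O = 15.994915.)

174.0892

Atom tally by fragment:
  HOOCCH2 → C:2 H:3 O:2
  CH(OH) → C:1 H:2 O:1
  CH2 → C:1 H:2
  CH2 → C:1 H:2
  CH2 → C:1 H:2
  CH2CHO → C:2 H:3 O:1
Element totals:
  C: 8
  H: 14
  O: 4
Molecular formula: C8H14O4.
  M = 8(12.0) + 14(1.007825) + 4(15.994915)
    = 96.000000 + 14.109550 + 63.979660 = 174.089210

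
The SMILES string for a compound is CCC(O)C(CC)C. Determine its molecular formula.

C7H16O

Atom tally by fragment:
  CH3 → C:1 H:3
  CH2 → C:1 H:2
  CH(OH) → C:1 H:2 O:1
  CH(C2H5) → C:3 H:6
  CH3 → C:1 H:3
Element totals:
  C: 7
  H: 16
  O: 1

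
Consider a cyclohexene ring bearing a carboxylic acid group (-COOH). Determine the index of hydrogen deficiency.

Atom tally by fragment:
  cyclohexene ring core → C:6 H:10
  (− 1 ring H displaced by substituents)
  + COOH → C:1 H:1 O:2
Element totals:
  C: 7
  H: 10
  O: 2
Molecular formula: C7H10O2.
DoU = (2C + 2 + N − H − X) / 2 = (2·7 + 2 + 0 − 10 − 0) / 2 = 3.

3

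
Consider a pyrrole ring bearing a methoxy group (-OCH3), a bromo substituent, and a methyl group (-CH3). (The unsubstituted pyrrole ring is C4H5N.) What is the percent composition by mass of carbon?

Atom tally by fragment:
  pyrrole ring core → C:4 H:5 N:1
  (− 3 ring H displaced by substituents)
  + OCH3 → C:1 H:3 O:1
  + Br → Br:1
  + CH3 → C:1 H:3
Element totals:
  C: 6
  H: 8
  Br: 1
  N: 1
  O: 1
Molecular formula: C6H8BrNO.
Molar mass = 190.040 g/mol.
Mass from C: 6 × 12.011 = 72.066 g/mol.
%C = 72.066 / 190.040 × 100 = 37.92%.

37.92%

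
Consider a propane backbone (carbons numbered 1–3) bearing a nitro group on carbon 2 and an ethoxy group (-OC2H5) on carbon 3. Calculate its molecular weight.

133.15 g/mol

Atom tally by fragment:
  CH3 → C:1 H:3
  CH(NO2) → C:1 H:1 N:1 O:2
  CH2OC2H5 → C:3 H:7 O:1
Element totals:
  C: 5
  H: 11
  N: 1
  O: 3
Molecular formula: C5H11NO3.
  M = 5(12.011) + 11(1.008) + 14.007 + 3(15.999)
    = 60.055 + 11.088 + 14.007 + 47.997 = 133.147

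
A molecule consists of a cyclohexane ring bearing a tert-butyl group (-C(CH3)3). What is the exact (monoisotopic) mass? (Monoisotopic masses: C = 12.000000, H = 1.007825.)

Atom tally by fragment:
  cyclohexane ring core → C:6 H:12
  (− 1 ring H displaced by substituents)
  + C(CH3)3 → C:4 H:9
Element totals:
  C: 10
  H: 20
Molecular formula: C10H20.
  M = 10(12.0) + 20(1.007825)
    = 120.000000 + 20.156500 = 140.156500

140.1565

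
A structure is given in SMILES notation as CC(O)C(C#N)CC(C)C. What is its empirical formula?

Atom tally by fragment:
  CH3 → C:1 H:3
  CH(OH) → C:1 H:2 O:1
  CH(CN) → C:2 H:1 N:1
  CH2 → C:1 H:2
  CH(CH3) → C:2 H:4
  CH3 → C:1 H:3
Element totals:
  C: 8
  H: 15
  N: 1
  O: 1
Molecular formula: C8H15NO.
gcd of subscripts (8, 15, 1, 1) = 1, so the empirical formula equals the molecular formula.

C8H15NO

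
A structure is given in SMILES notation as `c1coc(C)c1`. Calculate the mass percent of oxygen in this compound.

19.49%

Atom tally by fragment:
  furan ring core → C:4 H:4 O:1
  (− 1 ring H displaced by substituents)
  + CH3 → C:1 H:3
Element totals:
  C: 5
  H: 6
  O: 1
Molecular formula: C5H6O.
Molar mass = 82.102 g/mol.
Mass from O: 1 × 15.999 = 15.999 g/mol.
%O = 15.999 / 82.102 × 100 = 19.49%.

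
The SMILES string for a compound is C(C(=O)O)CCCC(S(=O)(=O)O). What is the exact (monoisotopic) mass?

Atom tally by fragment:
  HOOCCH2 → C:2 H:3 O:2
  CH2 → C:1 H:2
  CH2 → C:1 H:2
  CH2 → C:1 H:2
  CH2SO3H → C:1 H:3 S:1 O:3
Element totals:
  C: 6
  H: 12
  O: 5
  S: 1
Molecular formula: C6H12O5S.
  M = 6(12.0) + 12(1.007825) + 5(15.994915) + 31.972071
    = 72.000000 + 12.093900 + 79.974575 + 31.972071 = 196.040546

196.0405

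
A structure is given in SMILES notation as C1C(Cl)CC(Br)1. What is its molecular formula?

C4H6BrCl

Atom tally by fragment:
  cyclobutane ring core → C:4 H:8
  (− 2 ring H displaced by substituents)
  + Cl → Cl:1
  + Br → Br:1
Element totals:
  C: 4
  H: 6
  Br: 1
  Cl: 1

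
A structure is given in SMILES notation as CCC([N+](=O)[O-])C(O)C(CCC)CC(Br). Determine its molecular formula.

Atom tally by fragment:
  CH3 → C:1 H:3
  CH2 → C:1 H:2
  CH(NO2) → C:1 H:1 N:1 O:2
  CH(OH) → C:1 H:2 O:1
  CH(CH2CH2CH3) → C:4 H:8
  CH2 → C:1 H:2
  CH2Br → C:1 H:2 Br:1
Element totals:
  C: 10
  H: 20
  Br: 1
  N: 1
  O: 3

C10H20BrNO3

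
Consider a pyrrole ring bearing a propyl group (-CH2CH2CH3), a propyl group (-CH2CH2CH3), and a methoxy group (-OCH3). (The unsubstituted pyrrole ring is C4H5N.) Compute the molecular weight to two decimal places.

181.28 g/mol

Atom tally by fragment:
  pyrrole ring core → C:4 H:5 N:1
  (− 3 ring H displaced by substituents)
  + CH2CH2CH3 → C:3 H:7
  + CH2CH2CH3 → C:3 H:7
  + OCH3 → C:1 H:3 O:1
Element totals:
  C: 11
  H: 19
  N: 1
  O: 1
Molecular formula: C11H19NO.
  M = 11(12.011) + 19(1.008) + 14.007 + 15.999
    = 132.121 + 19.152 + 14.007 + 15.999 = 181.279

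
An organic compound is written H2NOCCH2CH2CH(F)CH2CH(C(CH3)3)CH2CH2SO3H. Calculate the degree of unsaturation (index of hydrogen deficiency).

Atom tally by fragment:
  H2NOCCH2 → C:2 H:4 O:1 N:1
  CH2 → C:1 H:2
  CH(F) → C:1 H:1 F:1
  CH2 → C:1 H:2
  CH(C(CH3)3) → C:5 H:10
  CH2 → C:1 H:2
  CH2SO3H → C:1 H:3 S:1 O:3
Element totals:
  C: 12
  H: 24
  F: 1
  N: 1
  O: 4
  S: 1
Molecular formula: C12H24FNO4S.
DoU = (2C + 2 + N − H − X) / 2 = (2·12 + 2 + 1 − 24 − 1) / 2 = 1.

1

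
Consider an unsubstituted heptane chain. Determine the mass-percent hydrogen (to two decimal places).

16.10%

Atom tally by fragment:
  CH3 → C:1 H:3
  CH2 → C:1 H:2
  CH2 → C:1 H:2
  CH2 → C:1 H:2
  CH2 → C:1 H:2
  CH2 → C:1 H:2
  CH3 → C:1 H:3
Element totals:
  C: 7
  H: 16
Molecular formula: C7H16.
Molar mass = 100.205 g/mol.
Mass from H: 16 × 1.008 = 16.128 g/mol.
%H = 16.128 / 100.205 × 100 = 16.10%.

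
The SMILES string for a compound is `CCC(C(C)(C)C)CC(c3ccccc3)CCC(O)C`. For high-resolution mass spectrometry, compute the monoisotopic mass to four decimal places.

Atom tally by fragment:
  CH3 → C:1 H:3
  CH2 → C:1 H:2
  CH(C(CH3)3) → C:5 H:10
  CH2 → C:1 H:2
  CH(C6H5) → C:7 H:6
  CH2 → C:1 H:2
  CH2 → C:1 H:2
  CH(OH) → C:1 H:2 O:1
  CH3 → C:1 H:3
Element totals:
  C: 19
  H: 32
  O: 1
Molecular formula: C19H32O.
  M = 19(12.0) + 32(1.007825) + 15.994915
    = 228.000000 + 32.250400 + 15.994915 = 276.245315

276.2453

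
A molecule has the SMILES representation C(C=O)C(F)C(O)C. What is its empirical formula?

Atom tally by fragment:
  OHCCH2 → C:2 H:3 O:1
  CH(F) → C:1 H:1 F:1
  CH(OH) → C:1 H:2 O:1
  CH3 → C:1 H:3
Element totals:
  C: 5
  H: 9
  F: 1
  O: 2
Molecular formula: C5H9FO2.
gcd of subscripts (5, 1, 9, 2) = 1, so the empirical formula equals the molecular formula.

C5H9FO2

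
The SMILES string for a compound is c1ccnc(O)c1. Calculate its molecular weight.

Atom tally by fragment:
  pyridine ring core → C:5 H:5 N:1
  (− 1 ring H displaced by substituents)
  + OH → O:1 H:1
Element totals:
  C: 5
  H: 5
  N: 1
  O: 1
Molecular formula: C5H5NO.
  M = 5(12.011) + 5(1.008) + 14.007 + 15.999
    = 60.055 + 5.040 + 14.007 + 15.999 = 95.101

95.10 g/mol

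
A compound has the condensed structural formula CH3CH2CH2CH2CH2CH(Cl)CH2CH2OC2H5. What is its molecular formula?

C10H21ClO

Element totals:
  C: 10
  H: 21
  Cl: 1
  O: 1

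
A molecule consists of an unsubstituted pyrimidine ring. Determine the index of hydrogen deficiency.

4

Atom tally by fragment:
  pyrimidine ring core → C:4 H:4 N:2
Element totals:
  C: 4
  H: 4
  N: 2
Molecular formula: C4H4N2.
DoU = (2C + 2 + N − H − X) / 2 = (2·4 + 2 + 2 − 4 − 0) / 2 = 4.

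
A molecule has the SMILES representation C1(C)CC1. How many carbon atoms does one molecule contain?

Atom tally by fragment:
  cyclopropane ring core → C:3 H:6
  (− 1 ring H displaced by substituents)
  + CH3 → C:1 H:3
Element totals:
  C: 4
  H: 8

4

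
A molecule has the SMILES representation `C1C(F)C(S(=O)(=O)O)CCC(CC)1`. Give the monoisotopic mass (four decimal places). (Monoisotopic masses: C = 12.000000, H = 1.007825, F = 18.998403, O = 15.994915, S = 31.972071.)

Atom tally by fragment:
  cyclohexane ring core → C:6 H:12
  (− 3 ring H displaced by substituents)
  + F → F:1
  + SO3H → S:1 O:3 H:1
  + C2H5 → C:2 H:5
Element totals:
  C: 8
  H: 15
  F: 1
  O: 3
  S: 1
Molecular formula: C8H15FO3S.
  M = 8(12.0) + 15(1.007825) + 18.998403 + 3(15.994915) + 31.972071
    = 96.000000 + 15.117375 + 18.998403 + 47.984745 + 31.972071 = 210.072594

210.0726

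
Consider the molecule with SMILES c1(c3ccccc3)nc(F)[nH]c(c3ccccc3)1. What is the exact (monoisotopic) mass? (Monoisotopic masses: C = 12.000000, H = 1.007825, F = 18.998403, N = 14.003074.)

Atom tally by fragment:
  imidazole ring core → C:3 H:4 N:2
  (− 3 ring H displaced by substituents)
  + C6H5 → C:6 H:5
  + F → F:1
  + C6H5 → C:6 H:5
Element totals:
  C: 15
  H: 11
  F: 1
  N: 2
Molecular formula: C15H11FN2.
  M = 15(12.0) + 11(1.007825) + 18.998403 + 2(14.003074)
    = 180.000000 + 11.086075 + 18.998403 + 28.006148 = 238.090626

238.0906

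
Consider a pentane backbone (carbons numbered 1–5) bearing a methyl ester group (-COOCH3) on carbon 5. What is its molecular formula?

Atom tally by fragment:
  CH3 → C:1 H:3
  CH2 → C:1 H:2
  CH2 → C:1 H:2
  CH2 → C:1 H:2
  CH2COOCH3 → C:3 H:5 O:2
Element totals:
  C: 7
  H: 14
  O: 2

C7H14O2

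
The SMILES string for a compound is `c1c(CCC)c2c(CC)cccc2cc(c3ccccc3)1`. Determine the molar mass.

274.41 g/mol

Atom tally by fragment:
  naphthalene ring system core → C:10 H:8
  (− 3 ring H displaced by substituents)
  + CH2CH2CH3 → C:3 H:7
  + C2H5 → C:2 H:5
  + C6H5 → C:6 H:5
Element totals:
  C: 21
  H: 22
Molecular formula: C21H22.
  M = 21(12.011) + 22(1.008)
    = 252.231 + 22.176 = 274.407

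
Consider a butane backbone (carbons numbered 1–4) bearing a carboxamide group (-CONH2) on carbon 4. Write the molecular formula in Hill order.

Atom tally by fragment:
  CH3 → C:1 H:3
  CH2 → C:1 H:2
  CH2 → C:1 H:2
  CH2CONH2 → C:2 H:4 O:1 N:1
Element totals:
  C: 5
  H: 11
  N: 1
  O: 1

C5H11NO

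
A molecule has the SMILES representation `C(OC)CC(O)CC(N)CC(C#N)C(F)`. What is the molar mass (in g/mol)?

Atom tally by fragment:
  CH3OCH2 → C:2 H:5 O:1
  CH2 → C:1 H:2
  CH(OH) → C:1 H:2 O:1
  CH2 → C:1 H:2
  CH(NH2) → C:1 H:3 N:1
  CH2 → C:1 H:2
  CH(CN) → C:2 H:1 N:1
  CH2F → C:1 H:2 F:1
Element totals:
  C: 10
  H: 19
  F: 1
  N: 2
  O: 2
Molecular formula: C10H19FN2O2.
  M = 10(12.011) + 19(1.008) + 18.998 + 2(14.007) + 2(15.999)
    = 120.110 + 19.152 + 18.998 + 28.014 + 31.998 = 218.272

218.27 g/mol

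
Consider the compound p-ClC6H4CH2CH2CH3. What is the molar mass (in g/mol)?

Atom tally by fragment:
  benzene ring core → C:6 H:6
  (− 2 ring H displaced by substituents)
  + Cl → Cl:1
  + CH2CH2CH3 → C:3 H:7
Element totals:
  C: 9
  H: 11
  Cl: 1
Molecular formula: C9H11Cl.
  M = 9(12.011) + 11(1.008) + 35.45
    = 108.099 + 11.088 + 35.450 = 154.637

154.64 g/mol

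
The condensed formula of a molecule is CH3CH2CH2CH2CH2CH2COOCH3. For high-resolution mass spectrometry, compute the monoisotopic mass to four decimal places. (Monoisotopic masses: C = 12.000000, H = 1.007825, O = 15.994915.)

144.1150

Atom tally by fragment:
  CH3 → C:1 H:3
  CH2 → C:1 H:2
  CH2 → C:1 H:2
  CH2 → C:1 H:2
  CH2 → C:1 H:2
  CH2COOCH3 → C:3 H:5 O:2
Element totals:
  C: 8
  H: 16
  O: 2
Molecular formula: C8H16O2.
  M = 8(12.0) + 16(1.007825) + 2(15.994915)
    = 96.000000 + 16.125200 + 31.989830 = 144.115030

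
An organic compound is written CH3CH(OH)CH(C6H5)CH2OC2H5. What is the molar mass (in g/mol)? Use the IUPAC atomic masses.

194.27 g/mol

Element totals:
  C: 12
  H: 18
  O: 2
Molecular formula: C12H18O2.
  M = 12(12.011) + 18(1.008) + 2(15.999)
    = 144.132 + 18.144 + 31.998 = 194.274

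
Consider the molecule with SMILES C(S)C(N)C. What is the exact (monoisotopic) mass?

Atom tally by fragment:
  HSCH2 → C:1 H:3 S:1
  CH(NH2) → C:1 H:3 N:1
  CH3 → C:1 H:3
Element totals:
  C: 3
  H: 9
  N: 1
  S: 1
Molecular formula: C3H9NS.
  M = 3(12.0) + 9(1.007825) + 14.003074 + 31.972071
    = 36.000000 + 9.070425 + 14.003074 + 31.972071 = 91.045570

91.0456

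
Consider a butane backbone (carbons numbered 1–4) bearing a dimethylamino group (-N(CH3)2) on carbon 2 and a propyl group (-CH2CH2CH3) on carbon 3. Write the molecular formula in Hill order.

C9H21N

Atom tally by fragment:
  CH3 → C:1 H:3
  CH(N(CH3)2) → C:3 H:7 N:1
  CH(CH2CH2CH3) → C:4 H:8
  CH3 → C:1 H:3
Element totals:
  C: 9
  H: 21
  N: 1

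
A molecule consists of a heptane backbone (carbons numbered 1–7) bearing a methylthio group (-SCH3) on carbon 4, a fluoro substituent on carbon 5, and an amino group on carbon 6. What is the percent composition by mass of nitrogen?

7.81%

Atom tally by fragment:
  CH3 → C:1 H:3
  CH2 → C:1 H:2
  CH2 → C:1 H:2
  CH(SCH3) → C:2 H:4 S:1
  CH(F) → C:1 H:1 F:1
  CH(NH2) → C:1 H:3 N:1
  CH3 → C:1 H:3
Element totals:
  C: 8
  H: 18
  F: 1
  N: 1
  S: 1
Molecular formula: C8H18FNS.
Molar mass = 179.297 g/mol.
Mass from N: 1 × 14.007 = 14.007 g/mol.
%N = 14.007 / 179.297 × 100 = 7.81%.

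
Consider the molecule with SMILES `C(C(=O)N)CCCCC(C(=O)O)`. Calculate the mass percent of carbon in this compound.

55.47%

Atom tally by fragment:
  H2NOCCH2 → C:2 H:4 O:1 N:1
  CH2 → C:1 H:2
  CH2 → C:1 H:2
  CH2 → C:1 H:2
  CH2 → C:1 H:2
  CH2COOH → C:2 H:3 O:2
Element totals:
  C: 8
  H: 15
  N: 1
  O: 3
Molecular formula: C8H15NO3.
Molar mass = 173.212 g/mol.
Mass from C: 8 × 12.011 = 96.088 g/mol.
%C = 96.088 / 173.212 × 100 = 55.47%.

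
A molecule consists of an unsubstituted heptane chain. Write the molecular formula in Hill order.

C7H16

Atom tally by fragment:
  CH3 → C:1 H:3
  CH2 → C:1 H:2
  CH2 → C:1 H:2
  CH2 → C:1 H:2
  CH2 → C:1 H:2
  CH2 → C:1 H:2
  CH3 → C:1 H:3
Element totals:
  C: 7
  H: 16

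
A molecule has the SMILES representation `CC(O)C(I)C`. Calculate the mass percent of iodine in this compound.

Atom tally by fragment:
  CH3 → C:1 H:3
  CH(OH) → C:1 H:2 O:1
  CH(I) → C:1 H:1 I:1
  CH3 → C:1 H:3
Element totals:
  C: 4
  H: 9
  I: 1
  O: 1
Molecular formula: C4H9IO.
Molar mass = 200.019 g/mol.
Mass from I: 1 × 126.904 = 126.904 g/mol.
%I = 126.904 / 200.019 × 100 = 63.45%.

63.45%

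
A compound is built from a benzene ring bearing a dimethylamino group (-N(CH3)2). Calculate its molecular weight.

121.18 g/mol

Atom tally by fragment:
  benzene ring core → C:6 H:6
  (− 1 ring H displaced by substituents)
  + N(CH3)2 → N:1 C:2 H:6
Element totals:
  C: 8
  H: 11
  N: 1
Molecular formula: C8H11N.
  M = 8(12.011) + 11(1.008) + 14.007
    = 96.088 + 11.088 + 14.007 = 121.183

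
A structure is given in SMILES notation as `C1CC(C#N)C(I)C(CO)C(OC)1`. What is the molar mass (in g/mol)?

295.12 g/mol

Atom tally by fragment:
  cyclohexane ring core → C:6 H:12
  (− 4 ring H displaced by substituents)
  + CN → C:1 N:1
  + I → I:1
  + CH2OH → C:1 H:3 O:1
  + OCH3 → C:1 H:3 O:1
Element totals:
  C: 9
  H: 14
  I: 1
  N: 1
  O: 2
Molecular formula: C9H14INO2.
  M = 9(12.011) + 14(1.008) + 126.904 + 14.007 + 2(15.999)
    = 108.099 + 14.112 + 126.904 + 14.007 + 31.998 = 295.120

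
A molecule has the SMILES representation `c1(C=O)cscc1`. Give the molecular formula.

Atom tally by fragment:
  thiophene ring core → C:4 H:4 S:1
  (− 1 ring H displaced by substituents)
  + CHO → C:1 H:1 O:1
Element totals:
  C: 5
  H: 4
  O: 1
  S: 1

C5H4OS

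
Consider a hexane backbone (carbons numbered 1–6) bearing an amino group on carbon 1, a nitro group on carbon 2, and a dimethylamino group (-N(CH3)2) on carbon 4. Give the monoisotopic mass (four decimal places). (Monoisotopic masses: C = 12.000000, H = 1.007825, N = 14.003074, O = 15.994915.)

189.1477

Atom tally by fragment:
  H2NCH2 → C:1 H:4 N:1
  CH(NO2) → C:1 H:1 N:1 O:2
  CH2 → C:1 H:2
  CH(N(CH3)2) → C:3 H:7 N:1
  CH2 → C:1 H:2
  CH3 → C:1 H:3
Element totals:
  C: 8
  H: 19
  N: 3
  O: 2
Molecular formula: C8H19N3O2.
  M = 8(12.0) + 19(1.007825) + 3(14.003074) + 2(15.994915)
    = 96.000000 + 19.148675 + 42.009222 + 31.989830 = 189.147727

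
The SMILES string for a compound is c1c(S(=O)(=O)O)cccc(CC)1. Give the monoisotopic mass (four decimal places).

186.0351

Atom tally by fragment:
  benzene ring core → C:6 H:6
  (− 2 ring H displaced by substituents)
  + SO3H → S:1 O:3 H:1
  + C2H5 → C:2 H:5
Element totals:
  C: 8
  H: 10
  O: 3
  S: 1
Molecular formula: C8H10O3S.
  M = 8(12.0) + 10(1.007825) + 3(15.994915) + 31.972071
    = 96.000000 + 10.078250 + 47.984745 + 31.972071 = 186.035066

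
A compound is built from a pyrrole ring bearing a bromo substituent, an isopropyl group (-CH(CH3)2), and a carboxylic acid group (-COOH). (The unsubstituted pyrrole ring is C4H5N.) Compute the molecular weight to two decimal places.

232.08 g/mol

Atom tally by fragment:
  pyrrole ring core → C:4 H:5 N:1
  (− 3 ring H displaced by substituents)
  + Br → Br:1
  + CH(CH3)2 → C:3 H:7
  + COOH → C:1 H:1 O:2
Element totals:
  C: 8
  H: 10
  Br: 1
  N: 1
  O: 2
Molecular formula: C8H10BrNO2.
  M = 8(12.011) + 10(1.008) + 79.904 + 14.007 + 2(15.999)
    = 96.088 + 10.080 + 79.904 + 14.007 + 31.998 = 232.077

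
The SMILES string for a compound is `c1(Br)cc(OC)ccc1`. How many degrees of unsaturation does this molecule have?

4

Atom tally by fragment:
  benzene ring core → C:6 H:6
  (− 2 ring H displaced by substituents)
  + Br → Br:1
  + OCH3 → C:1 H:3 O:1
Element totals:
  C: 7
  H: 7
  Br: 1
  O: 1
Molecular formula: C7H7BrO.
DoU = (2C + 2 + N − H − X) / 2 = (2·7 + 2 + 0 − 7 − 1) / 2 = 4.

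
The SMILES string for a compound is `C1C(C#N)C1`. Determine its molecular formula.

Atom tally by fragment:
  cyclopropane ring core → C:3 H:6
  (− 1 ring H displaced by substituents)
  + CN → C:1 N:1
Element totals:
  C: 4
  H: 5
  N: 1

C4H5N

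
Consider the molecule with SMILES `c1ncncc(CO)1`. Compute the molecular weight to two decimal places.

Atom tally by fragment:
  pyrimidine ring core → C:4 H:4 N:2
  (− 1 ring H displaced by substituents)
  + CH2OH → C:1 H:3 O:1
Element totals:
  C: 5
  H: 6
  N: 2
  O: 1
Molecular formula: C5H6N2O.
  M = 5(12.011) + 6(1.008) + 2(14.007) + 15.999
    = 60.055 + 6.048 + 28.014 + 15.999 = 110.116

110.12 g/mol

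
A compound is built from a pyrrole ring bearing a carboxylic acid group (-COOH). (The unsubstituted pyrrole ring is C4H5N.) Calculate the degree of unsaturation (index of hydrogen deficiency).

4

Atom tally by fragment:
  pyrrole ring core → C:4 H:5 N:1
  (− 1 ring H displaced by substituents)
  + COOH → C:1 H:1 O:2
Element totals:
  C: 5
  H: 5
  N: 1
  O: 2
Molecular formula: C5H5NO2.
DoU = (2C + 2 + N − H − X) / 2 = (2·5 + 2 + 1 − 5 − 0) / 2 = 4.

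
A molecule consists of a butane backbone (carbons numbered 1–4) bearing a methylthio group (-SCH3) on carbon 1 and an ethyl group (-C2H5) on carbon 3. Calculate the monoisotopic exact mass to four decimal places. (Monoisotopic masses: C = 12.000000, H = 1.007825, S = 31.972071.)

Atom tally by fragment:
  CH3SCH2 → C:2 H:5 S:1
  CH2 → C:1 H:2
  CH(C2H5) → C:3 H:6
  CH3 → C:1 H:3
Element totals:
  C: 7
  H: 16
  S: 1
Molecular formula: C7H16S.
  M = 7(12.0) + 16(1.007825) + 31.972071
    = 84.000000 + 16.125200 + 31.972071 = 132.097271

132.0973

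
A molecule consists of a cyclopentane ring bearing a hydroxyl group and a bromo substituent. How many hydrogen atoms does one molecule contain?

Atom tally by fragment:
  cyclopentane ring core → C:5 H:10
  (− 2 ring H displaced by substituents)
  + OH → O:1 H:1
  + Br → Br:1
Element totals:
  C: 5
  H: 9
  Br: 1
  O: 1

9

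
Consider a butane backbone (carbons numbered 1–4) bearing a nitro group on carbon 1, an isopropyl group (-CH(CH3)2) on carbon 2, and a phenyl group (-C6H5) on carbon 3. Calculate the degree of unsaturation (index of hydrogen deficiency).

Atom tally by fragment:
  O2NCH2 → C:1 H:2 N:1 O:2
  CH(CH(CH3)2) → C:4 H:8
  CH(C6H5) → C:7 H:6
  CH3 → C:1 H:3
Element totals:
  C: 13
  H: 19
  N: 1
  O: 2
Molecular formula: C13H19NO2.
DoU = (2C + 2 + N − H − X) / 2 = (2·13 + 2 + 1 − 19 − 0) / 2 = 5.

5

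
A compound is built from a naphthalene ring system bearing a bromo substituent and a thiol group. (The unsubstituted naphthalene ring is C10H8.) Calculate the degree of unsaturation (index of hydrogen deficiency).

Atom tally by fragment:
  naphthalene ring system core → C:10 H:8
  (− 2 ring H displaced by substituents)
  + Br → Br:1
  + SH → S:1 H:1
Element totals:
  C: 10
  H: 7
  Br: 1
  S: 1
Molecular formula: C10H7BrS.
DoU = (2C + 2 + N − H − X) / 2 = (2·10 + 2 + 0 − 7 − 1) / 2 = 7.

7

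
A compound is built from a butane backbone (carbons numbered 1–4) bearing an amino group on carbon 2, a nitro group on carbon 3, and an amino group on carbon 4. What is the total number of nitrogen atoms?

Atom tally by fragment:
  CH3 → C:1 H:3
  CH(NH2) → C:1 H:3 N:1
  CH(NO2) → C:1 H:1 N:1 O:2
  CH2NH2 → C:1 H:4 N:1
Element totals:
  C: 4
  H: 11
  N: 3
  O: 2

3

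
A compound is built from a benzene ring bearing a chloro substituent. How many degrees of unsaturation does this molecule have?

4

Atom tally by fragment:
  benzene ring core → C:6 H:6
  (− 1 ring H displaced by substituents)
  + Cl → Cl:1
Element totals:
  C: 6
  H: 5
  Cl: 1
Molecular formula: C6H5Cl.
DoU = (2C + 2 + N − H − X) / 2 = (2·6 + 2 + 0 − 5 − 1) / 2 = 4.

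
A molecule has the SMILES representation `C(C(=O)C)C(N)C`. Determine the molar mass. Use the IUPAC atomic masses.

101.15 g/mol

Atom tally by fragment:
  CH3COCH2 → C:3 H:5 O:1
  CH(NH2) → C:1 H:3 N:1
  CH3 → C:1 H:3
Element totals:
  C: 5
  H: 11
  N: 1
  O: 1
Molecular formula: C5H11NO.
  M = 5(12.011) + 11(1.008) + 14.007 + 15.999
    = 60.055 + 11.088 + 14.007 + 15.999 = 101.149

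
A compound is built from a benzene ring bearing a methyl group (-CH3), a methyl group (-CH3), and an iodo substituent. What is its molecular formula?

Atom tally by fragment:
  benzene ring core → C:6 H:6
  (− 3 ring H displaced by substituents)
  + CH3 → C:1 H:3
  + CH3 → C:1 H:3
  + I → I:1
Element totals:
  C: 8
  H: 9
  I: 1

C8H9I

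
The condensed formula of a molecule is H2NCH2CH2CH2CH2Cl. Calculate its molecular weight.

107.58 g/mol

Atom tally by fragment:
  H2NCH2 → C:1 H:4 N:1
  CH2 → C:1 H:2
  CH2 → C:1 H:2
  CH2Cl → C:1 H:2 Cl:1
Element totals:
  C: 4
  H: 10
  Cl: 1
  N: 1
Molecular formula: C4H10ClN.
  M = 4(12.011) + 10(1.008) + 35.45 + 14.007
    = 48.044 + 10.080 + 35.450 + 14.007 = 107.581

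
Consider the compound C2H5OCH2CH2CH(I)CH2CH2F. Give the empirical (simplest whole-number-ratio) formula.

Element totals:
  C: 7
  H: 14
  F: 1
  I: 1
  O: 1
Molecular formula: C7H14FIO.
gcd of subscripts (7, 1, 14, 1, 1) = 1, so the empirical formula equals the molecular formula.

C7H14FIO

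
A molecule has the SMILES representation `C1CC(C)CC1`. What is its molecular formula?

Atom tally by fragment:
  cyclopentane ring core → C:5 H:10
  (− 1 ring H displaced by substituents)
  + CH3 → C:1 H:3
Element totals:
  C: 6
  H: 12

C6H12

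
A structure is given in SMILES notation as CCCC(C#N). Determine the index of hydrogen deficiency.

2

Atom tally by fragment:
  CH3 → C:1 H:3
  CH2 → C:1 H:2
  CH2 → C:1 H:2
  CH2CN → C:2 H:2 N:1
Element totals:
  C: 5
  H: 9
  N: 1
Molecular formula: C5H9N.
DoU = (2C + 2 + N − H − X) / 2 = (2·5 + 2 + 1 − 9 − 0) / 2 = 2.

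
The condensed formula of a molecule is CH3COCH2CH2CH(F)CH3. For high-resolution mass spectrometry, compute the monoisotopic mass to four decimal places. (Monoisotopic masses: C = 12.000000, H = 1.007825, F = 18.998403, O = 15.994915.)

118.0794

Atom tally by fragment:
  CH3COCH2 → C:3 H:5 O:1
  CH2 → C:1 H:2
  CH(F) → C:1 H:1 F:1
  CH3 → C:1 H:3
Element totals:
  C: 6
  H: 11
  F: 1
  O: 1
Molecular formula: C6H11FO.
  M = 6(12.0) + 11(1.007825) + 18.998403 + 15.994915
    = 72.000000 + 11.086075 + 18.998403 + 15.994915 = 118.079393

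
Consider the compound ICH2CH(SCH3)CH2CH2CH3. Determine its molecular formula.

Atom tally by fragment:
  ICH2 → C:1 H:2 I:1
  CH(SCH3) → C:2 H:4 S:1
  CH2 → C:1 H:2
  CH2 → C:1 H:2
  CH3 → C:1 H:3
Element totals:
  C: 6
  H: 13
  I: 1
  S: 1

C6H13IS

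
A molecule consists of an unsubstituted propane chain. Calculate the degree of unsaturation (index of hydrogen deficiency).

Atom tally by fragment:
  CH3 → C:1 H:3
  CH2 → C:1 H:2
  CH3 → C:1 H:3
Element totals:
  C: 3
  H: 8
Molecular formula: C3H8.
DoU = (2C + 2 + N − H − X) / 2 = (2·3 + 2 + 0 − 8 − 0) / 2 = 0.

0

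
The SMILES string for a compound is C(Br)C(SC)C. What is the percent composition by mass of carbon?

28.41%

Atom tally by fragment:
  BrCH2 → C:1 H:2 Br:1
  CH(SCH3) → C:2 H:4 S:1
  CH3 → C:1 H:3
Element totals:
  C: 4
  H: 9
  Br: 1
  S: 1
Molecular formula: C4H9BrS.
Molar mass = 169.080 g/mol.
Mass from C: 4 × 12.011 = 48.044 g/mol.
%C = 48.044 / 169.080 × 100 = 28.41%.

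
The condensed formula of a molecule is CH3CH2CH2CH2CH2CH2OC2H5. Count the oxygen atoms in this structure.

1

Element totals:
  C: 8
  H: 18
  O: 1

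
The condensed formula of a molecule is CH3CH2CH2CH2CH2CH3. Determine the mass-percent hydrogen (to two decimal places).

16.38%

Element totals:
  C: 6
  H: 14
Molecular formula: C6H14.
Molar mass = 86.178 g/mol.
Mass from H: 14 × 1.008 = 14.112 g/mol.
%H = 14.112 / 86.178 × 100 = 16.38%.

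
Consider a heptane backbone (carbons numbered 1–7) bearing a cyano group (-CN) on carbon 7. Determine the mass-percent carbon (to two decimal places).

76.74%

Atom tally by fragment:
  CH3 → C:1 H:3
  CH2 → C:1 H:2
  CH2 → C:1 H:2
  CH2 → C:1 H:2
  CH2 → C:1 H:2
  CH2 → C:1 H:2
  CH2CN → C:2 H:2 N:1
Element totals:
  C: 8
  H: 15
  N: 1
Molecular formula: C8H15N.
Molar mass = 125.215 g/mol.
Mass from C: 8 × 12.011 = 96.088 g/mol.
%C = 96.088 / 125.215 × 100 = 76.74%.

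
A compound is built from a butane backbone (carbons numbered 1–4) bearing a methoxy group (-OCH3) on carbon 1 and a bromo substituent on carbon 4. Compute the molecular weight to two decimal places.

167.05 g/mol

Atom tally by fragment:
  CH3OCH2 → C:2 H:5 O:1
  CH2 → C:1 H:2
  CH2 → C:1 H:2
  CH2Br → C:1 H:2 Br:1
Element totals:
  C: 5
  H: 11
  Br: 1
  O: 1
Molecular formula: C5H11BrO.
  M = 5(12.011) + 11(1.008) + 79.904 + 15.999
    = 60.055 + 11.088 + 79.904 + 15.999 = 167.046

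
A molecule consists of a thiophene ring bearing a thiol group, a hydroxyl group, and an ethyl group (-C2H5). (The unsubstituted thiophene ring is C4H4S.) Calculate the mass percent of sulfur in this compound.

Atom tally by fragment:
  thiophene ring core → C:4 H:4 S:1
  (− 3 ring H displaced by substituents)
  + SH → S:1 H:1
  + OH → O:1 H:1
  + C2H5 → C:2 H:5
Element totals:
  C: 6
  H: 8
  O: 1
  S: 2
Molecular formula: C6H8OS2.
Molar mass = 160.249 g/mol.
Mass from S: 2 × 32.06 = 64.120 g/mol.
%S = 64.120 / 160.249 × 100 = 40.01%.

40.01%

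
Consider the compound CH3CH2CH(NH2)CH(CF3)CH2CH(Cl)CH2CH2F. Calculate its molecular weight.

Atom tally by fragment:
  CH3 → C:1 H:3
  CH2 → C:1 H:2
  CH(NH2) → C:1 H:3 N:1
  CH(CF3) → C:2 H:1 F:3
  CH2 → C:1 H:2
  CH(Cl) → C:1 H:1 Cl:1
  CH2 → C:1 H:2
  CH2F → C:1 H:2 F:1
Element totals:
  C: 9
  H: 16
  Cl: 1
  F: 4
  N: 1
Molecular formula: C9H16ClF4N.
  M = 9(12.011) + 16(1.008) + 35.45 + 4(18.998) + 14.007
    = 108.099 + 16.128 + 35.450 + 75.992 + 14.007 = 249.676

249.68 g/mol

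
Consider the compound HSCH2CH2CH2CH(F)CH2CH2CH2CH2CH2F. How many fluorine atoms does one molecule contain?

2

Element totals:
  C: 9
  H: 18
  F: 2
  S: 1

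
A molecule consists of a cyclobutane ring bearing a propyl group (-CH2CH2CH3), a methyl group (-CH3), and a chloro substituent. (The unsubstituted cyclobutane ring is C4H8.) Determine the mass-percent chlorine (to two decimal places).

Atom tally by fragment:
  cyclobutane ring core → C:4 H:8
  (− 3 ring H displaced by substituents)
  + CH2CH2CH3 → C:3 H:7
  + CH3 → C:1 H:3
  + Cl → Cl:1
Element totals:
  C: 8
  H: 15
  Cl: 1
Molecular formula: C8H15Cl.
Molar mass = 146.658 g/mol.
Mass from Cl: 1 × 35.45 = 35.450 g/mol.
%Cl = 35.450 / 146.658 × 100 = 24.17%.

24.17%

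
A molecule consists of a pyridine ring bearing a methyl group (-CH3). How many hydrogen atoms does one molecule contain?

Atom tally by fragment:
  pyridine ring core → C:5 H:5 N:1
  (− 1 ring H displaced by substituents)
  + CH3 → C:1 H:3
Element totals:
  C: 6
  H: 7
  N: 1

7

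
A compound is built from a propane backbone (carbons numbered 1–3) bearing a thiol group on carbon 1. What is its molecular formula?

Atom tally by fragment:
  HSCH2 → C:1 H:3 S:1
  CH2 → C:1 H:2
  CH3 → C:1 H:3
Element totals:
  C: 3
  H: 8
  S: 1

C3H8S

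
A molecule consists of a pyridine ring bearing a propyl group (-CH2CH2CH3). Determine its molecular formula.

C8H11N

Atom tally by fragment:
  pyridine ring core → C:5 H:5 N:1
  (− 1 ring H displaced by substituents)
  + CH2CH2CH3 → C:3 H:7
Element totals:
  C: 8
  H: 11
  N: 1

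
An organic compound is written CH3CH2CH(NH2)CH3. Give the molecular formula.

C4H11N

Atom tally by fragment:
  CH3 → C:1 H:3
  CH2 → C:1 H:2
  CH(NH2) → C:1 H:3 N:1
  CH3 → C:1 H:3
Element totals:
  C: 4
  H: 11
  N: 1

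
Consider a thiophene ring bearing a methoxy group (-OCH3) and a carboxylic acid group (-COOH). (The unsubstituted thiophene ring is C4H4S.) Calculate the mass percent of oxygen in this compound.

30.35%

Atom tally by fragment:
  thiophene ring core → C:4 H:4 S:1
  (− 2 ring H displaced by substituents)
  + OCH3 → C:1 H:3 O:1
  + COOH → C:1 H:1 O:2
Element totals:
  C: 6
  H: 6
  O: 3
  S: 1
Molecular formula: C6H6O3S.
Molar mass = 158.171 g/mol.
Mass from O: 3 × 15.999 = 47.997 g/mol.
%O = 47.997 / 158.171 × 100 = 30.35%.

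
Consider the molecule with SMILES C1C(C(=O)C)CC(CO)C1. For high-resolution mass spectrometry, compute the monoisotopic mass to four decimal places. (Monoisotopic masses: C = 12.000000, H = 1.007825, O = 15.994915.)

142.0994

Atom tally by fragment:
  cyclopentane ring core → C:5 H:10
  (− 2 ring H displaced by substituents)
  + COCH3 → C:2 H:3 O:1
  + CH2OH → C:1 H:3 O:1
Element totals:
  C: 8
  H: 14
  O: 2
Molecular formula: C8H14O2.
  M = 8(12.0) + 14(1.007825) + 2(15.994915)
    = 96.000000 + 14.109550 + 31.989830 = 142.099380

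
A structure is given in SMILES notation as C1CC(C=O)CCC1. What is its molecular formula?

Atom tally by fragment:
  cyclohexane ring core → C:6 H:12
  (− 1 ring H displaced by substituents)
  + CHO → C:1 H:1 O:1
Element totals:
  C: 7
  H: 12
  O: 1

C7H12O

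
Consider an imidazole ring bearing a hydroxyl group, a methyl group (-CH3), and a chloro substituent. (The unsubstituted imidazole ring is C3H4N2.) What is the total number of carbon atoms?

4

Atom tally by fragment:
  imidazole ring core → C:3 H:4 N:2
  (− 3 ring H displaced by substituents)
  + OH → O:1 H:1
  + CH3 → C:1 H:3
  + Cl → Cl:1
Element totals:
  C: 4
  H: 5
  Cl: 1
  N: 2
  O: 1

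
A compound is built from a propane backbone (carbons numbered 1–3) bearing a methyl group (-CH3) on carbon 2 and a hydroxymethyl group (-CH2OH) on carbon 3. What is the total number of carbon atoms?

5

Atom tally by fragment:
  CH3 → C:1 H:3
  CH(CH3) → C:2 H:4
  CH2CH2OH → C:2 H:5 O:1
Element totals:
  C: 5
  H: 12
  O: 1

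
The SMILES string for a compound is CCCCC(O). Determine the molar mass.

Atom tally by fragment:
  CH3 → C:1 H:3
  CH2 → C:1 H:2
  CH2 → C:1 H:2
  CH2 → C:1 H:2
  CH2OH → C:1 H:3 O:1
Element totals:
  C: 5
  H: 12
  O: 1
Molecular formula: C5H12O.
  M = 5(12.011) + 12(1.008) + 15.999
    = 60.055 + 12.096 + 15.999 = 88.150

88.15 g/mol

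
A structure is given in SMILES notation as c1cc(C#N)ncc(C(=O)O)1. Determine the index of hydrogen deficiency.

7

Atom tally by fragment:
  pyridine ring core → C:5 H:5 N:1
  (− 2 ring H displaced by substituents)
  + CN → C:1 N:1
  + COOH → C:1 H:1 O:2
Element totals:
  C: 7
  H: 4
  N: 2
  O: 2
Molecular formula: C7H4N2O2.
DoU = (2C + 2 + N − H − X) / 2 = (2·7 + 2 + 2 − 4 − 0) / 2 = 7.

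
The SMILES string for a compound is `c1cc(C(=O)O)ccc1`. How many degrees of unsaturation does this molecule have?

Atom tally by fragment:
  benzene ring core → C:6 H:6
  (− 1 ring H displaced by substituents)
  + COOH → C:1 H:1 O:2
Element totals:
  C: 7
  H: 6
  O: 2
Molecular formula: C7H6O2.
DoU = (2C + 2 + N − H − X) / 2 = (2·7 + 2 + 0 − 6 − 0) / 2 = 5.

5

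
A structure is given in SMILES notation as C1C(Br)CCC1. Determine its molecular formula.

Atom tally by fragment:
  cyclopentane ring core → C:5 H:10
  (− 1 ring H displaced by substituents)
  + Br → Br:1
Element totals:
  C: 5
  H: 9
  Br: 1

C5H9Br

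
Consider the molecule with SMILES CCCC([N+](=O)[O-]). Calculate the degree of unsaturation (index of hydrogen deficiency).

1

Atom tally by fragment:
  CH3 → C:1 H:3
  CH2 → C:1 H:2
  CH2 → C:1 H:2
  CH2NO2 → C:1 H:2 N:1 O:2
Element totals:
  C: 4
  H: 9
  N: 1
  O: 2
Molecular formula: C4H9NO2.
DoU = (2C + 2 + N − H − X) / 2 = (2·4 + 2 + 1 − 9 − 0) / 2 = 1.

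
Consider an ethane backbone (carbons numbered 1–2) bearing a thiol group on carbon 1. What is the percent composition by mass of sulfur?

51.60%

Atom tally by fragment:
  HSCH2 → C:1 H:3 S:1
  CH3 → C:1 H:3
Element totals:
  C: 2
  H: 6
  S: 1
Molecular formula: C2H6S.
Molar mass = 62.130 g/mol.
Mass from S: 1 × 32.06 = 32.060 g/mol.
%S = 32.060 / 62.130 × 100 = 51.60%.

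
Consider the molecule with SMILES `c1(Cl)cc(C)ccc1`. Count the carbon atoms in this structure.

7

Atom tally by fragment:
  benzene ring core → C:6 H:6
  (− 2 ring H displaced by substituents)
  + Cl → Cl:1
  + CH3 → C:1 H:3
Element totals:
  C: 7
  H: 7
  Cl: 1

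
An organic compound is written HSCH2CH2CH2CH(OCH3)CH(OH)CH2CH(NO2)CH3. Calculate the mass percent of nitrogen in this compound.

Element totals:
  C: 9
  H: 19
  N: 1
  O: 4
  S: 1
Molecular formula: C9H19NO4S.
Molar mass = 237.314 g/mol.
Mass from N: 1 × 14.007 = 14.007 g/mol.
%N = 14.007 / 237.314 × 100 = 5.90%.

5.90%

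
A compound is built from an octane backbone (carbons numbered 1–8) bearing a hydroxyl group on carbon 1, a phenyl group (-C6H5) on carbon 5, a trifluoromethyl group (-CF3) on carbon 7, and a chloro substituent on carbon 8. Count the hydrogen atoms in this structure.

Atom tally by fragment:
  HOCH2 → C:1 H:3 O:1
  CH2 → C:1 H:2
  CH2 → C:1 H:2
  CH2 → C:1 H:2
  CH(C6H5) → C:7 H:6
  CH2 → C:1 H:2
  CH(CF3) → C:2 H:1 F:3
  CH2Cl → C:1 H:2 Cl:1
Element totals:
  C: 15
  H: 20
  Cl: 1
  F: 3
  O: 1

20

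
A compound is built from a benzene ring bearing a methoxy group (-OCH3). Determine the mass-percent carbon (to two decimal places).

77.75%

Atom tally by fragment:
  benzene ring core → C:6 H:6
  (− 1 ring H displaced by substituents)
  + OCH3 → C:1 H:3 O:1
Element totals:
  C: 7
  H: 8
  O: 1
Molecular formula: C7H8O.
Molar mass = 108.140 g/mol.
Mass from C: 7 × 12.011 = 84.077 g/mol.
%C = 84.077 / 108.140 × 100 = 77.75%.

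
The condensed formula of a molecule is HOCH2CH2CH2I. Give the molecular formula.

Element totals:
  C: 3
  H: 7
  I: 1
  O: 1

C3H7IO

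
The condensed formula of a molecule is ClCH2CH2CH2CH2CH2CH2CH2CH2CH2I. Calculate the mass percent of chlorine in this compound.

12.28%

Atom tally by fragment:
  ClCH2 → C:1 H:2 Cl:1
  CH2 → C:1 H:2
  CH2 → C:1 H:2
  CH2 → C:1 H:2
  CH2 → C:1 H:2
  CH2 → C:1 H:2
  CH2 → C:1 H:2
  CH2 → C:1 H:2
  CH2I → C:1 H:2 I:1
Element totals:
  C: 9
  H: 18
  Cl: 1
  I: 1
Molecular formula: C9H18ClI.
Molar mass = 288.597 g/mol.
Mass from Cl: 1 × 35.45 = 35.450 g/mol.
%Cl = 35.450 / 288.597 × 100 = 12.28%.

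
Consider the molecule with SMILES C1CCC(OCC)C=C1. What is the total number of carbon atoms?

8

Atom tally by fragment:
  cyclohexene ring core → C:6 H:10
  (− 1 ring H displaced by substituents)
  + OC2H5 → C:2 H:5 O:1
Element totals:
  C: 8
  H: 14
  O: 1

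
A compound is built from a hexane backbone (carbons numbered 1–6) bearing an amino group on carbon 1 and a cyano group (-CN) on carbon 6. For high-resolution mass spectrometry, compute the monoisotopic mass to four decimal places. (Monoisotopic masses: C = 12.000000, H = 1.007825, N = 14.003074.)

Atom tally by fragment:
  H2NCH2 → C:1 H:4 N:1
  CH2 → C:1 H:2
  CH2 → C:1 H:2
  CH2 → C:1 H:2
  CH2 → C:1 H:2
  CH2CN → C:2 H:2 N:1
Element totals:
  C: 7
  H: 14
  N: 2
Molecular formula: C7H14N2.
  M = 7(12.0) + 14(1.007825) + 2(14.003074)
    = 84.000000 + 14.109550 + 28.006148 = 126.115698

126.1157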